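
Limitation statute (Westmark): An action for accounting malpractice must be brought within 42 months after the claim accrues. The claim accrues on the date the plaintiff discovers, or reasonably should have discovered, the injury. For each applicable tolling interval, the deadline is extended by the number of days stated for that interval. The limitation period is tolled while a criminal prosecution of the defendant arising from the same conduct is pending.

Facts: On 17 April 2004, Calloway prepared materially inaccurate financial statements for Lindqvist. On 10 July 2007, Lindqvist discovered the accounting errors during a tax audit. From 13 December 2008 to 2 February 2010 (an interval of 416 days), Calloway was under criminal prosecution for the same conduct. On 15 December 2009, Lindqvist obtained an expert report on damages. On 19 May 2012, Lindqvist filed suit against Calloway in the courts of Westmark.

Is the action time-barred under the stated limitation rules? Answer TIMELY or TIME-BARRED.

TIME-BARRED

Under the discovery rule, the claim accrued on 10 July 2007, when Lindqvist discovered the injury — not on the 17 April 2004 date of the underlying act.
42 months from 10 July 2007 is 10 January 2011.
The pending criminal prosecution from 13 December 2008 to 2 February 2010 tolled the period for 416 days, extending the deadline to 1 March 2012.
None of the other events listed affects the running of the period under the stated rules.
Lindqvist filed on 19 May 2012, after the 1 March 2012 deadline, so the action is time-barred.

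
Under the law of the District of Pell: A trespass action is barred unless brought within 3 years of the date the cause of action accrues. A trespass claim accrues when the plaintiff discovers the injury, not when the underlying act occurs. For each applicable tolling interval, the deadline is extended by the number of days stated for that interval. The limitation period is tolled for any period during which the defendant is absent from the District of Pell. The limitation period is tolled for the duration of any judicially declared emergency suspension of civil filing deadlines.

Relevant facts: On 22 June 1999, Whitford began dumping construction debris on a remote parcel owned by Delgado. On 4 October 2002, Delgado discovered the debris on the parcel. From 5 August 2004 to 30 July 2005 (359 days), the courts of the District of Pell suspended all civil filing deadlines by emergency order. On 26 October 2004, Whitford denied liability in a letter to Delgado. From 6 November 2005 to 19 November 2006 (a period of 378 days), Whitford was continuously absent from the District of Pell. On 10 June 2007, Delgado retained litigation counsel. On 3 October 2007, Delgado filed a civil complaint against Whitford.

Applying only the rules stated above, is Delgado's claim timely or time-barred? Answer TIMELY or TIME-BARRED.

Under the discovery rule, the claim accrued on 4 October 2002, when Delgado discovered the injury — not on the 22 June 1999 date of the underlying act.
3 years from 4 October 2002 is 4 October 2005.
The period was tolled for 359 days by the emergency suspension of filing deadlines (5 August 2004 to 30 July 2005), pushing the deadline to 28 September 2006.
The defendant's absence from the jurisdiction from 6 November 2005 to 19 November 2006 tolled the period for 378 days, extending the deadline to 11 October 2007.
None of the other events listed affects the running of the period under the stated rules.
Filing on 3 October 2007 beat the 11 October 2007 deadline — the action is timely.

TIMELY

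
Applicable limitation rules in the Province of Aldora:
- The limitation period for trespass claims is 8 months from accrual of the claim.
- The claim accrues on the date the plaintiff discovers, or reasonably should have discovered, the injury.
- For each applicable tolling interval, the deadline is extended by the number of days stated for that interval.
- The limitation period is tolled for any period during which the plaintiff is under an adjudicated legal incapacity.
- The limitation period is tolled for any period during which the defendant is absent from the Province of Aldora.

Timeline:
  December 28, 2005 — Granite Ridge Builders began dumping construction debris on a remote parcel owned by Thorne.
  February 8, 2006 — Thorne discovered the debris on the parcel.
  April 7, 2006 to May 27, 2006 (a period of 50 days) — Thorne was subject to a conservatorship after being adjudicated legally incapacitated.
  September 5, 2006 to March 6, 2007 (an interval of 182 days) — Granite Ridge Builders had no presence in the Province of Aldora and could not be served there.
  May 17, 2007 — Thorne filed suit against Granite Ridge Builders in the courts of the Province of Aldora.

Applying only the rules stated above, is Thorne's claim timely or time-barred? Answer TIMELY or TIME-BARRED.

Under the discovery rule, the claim accrued on February 8, 2006, when Thorne discovered the injury — not on the December 28, 2005 date of the underlying act.
8 months from February 8, 2006 is October 8, 2006.
Because the plaintiff's legal incapacity ran from April 7, 2006 to May 27, 2006, the deadline is extended by 50 days to November 27, 2006.
The defendant's absence from the jurisdiction from September 5, 2006 to March 6, 2007 tolled the period for 182 days, extending the deadline to May 28, 2007.
Thorne filed on May 17, 2007, before the May 28, 2007 deadline, so the action is timely.

TIMELY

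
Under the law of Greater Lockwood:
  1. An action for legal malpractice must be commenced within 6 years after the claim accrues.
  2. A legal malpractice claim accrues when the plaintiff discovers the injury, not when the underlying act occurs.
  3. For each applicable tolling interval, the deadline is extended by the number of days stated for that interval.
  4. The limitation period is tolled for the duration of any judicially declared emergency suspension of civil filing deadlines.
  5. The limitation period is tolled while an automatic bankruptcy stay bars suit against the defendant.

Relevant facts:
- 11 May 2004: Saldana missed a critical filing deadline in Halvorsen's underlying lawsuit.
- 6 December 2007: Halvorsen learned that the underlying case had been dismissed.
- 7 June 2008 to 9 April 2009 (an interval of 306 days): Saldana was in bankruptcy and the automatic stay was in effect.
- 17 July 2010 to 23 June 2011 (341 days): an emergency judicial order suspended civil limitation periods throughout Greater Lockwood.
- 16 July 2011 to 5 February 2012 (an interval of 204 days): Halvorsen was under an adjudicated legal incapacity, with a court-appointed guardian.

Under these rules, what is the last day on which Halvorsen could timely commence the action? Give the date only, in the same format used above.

14 September 2015

Accrual is tied to discovery, so the period began on 6 December 2007 rather than on 11 May 2004 when the act occurred.
Adding the 6 years base period to 6 December 2007 gives a deadline of 6 December 2013, before any tolling.
Because the automatic bankruptcy stay ran from 7 June 2008 to 9 April 2009, the deadline is extended by 306 days to 8 October 2014.
Because the emergency suspension of filing deadlines ran from 17 July 2010 to 23 June 2011, the deadline is extended by 341 days to 14 September 2015.
The plaintiff's legal incapacity from 16 July 2011 to 5 February 2012 does not toll the period, because no stated rule makes the plaintiff's incapacity a tolling event.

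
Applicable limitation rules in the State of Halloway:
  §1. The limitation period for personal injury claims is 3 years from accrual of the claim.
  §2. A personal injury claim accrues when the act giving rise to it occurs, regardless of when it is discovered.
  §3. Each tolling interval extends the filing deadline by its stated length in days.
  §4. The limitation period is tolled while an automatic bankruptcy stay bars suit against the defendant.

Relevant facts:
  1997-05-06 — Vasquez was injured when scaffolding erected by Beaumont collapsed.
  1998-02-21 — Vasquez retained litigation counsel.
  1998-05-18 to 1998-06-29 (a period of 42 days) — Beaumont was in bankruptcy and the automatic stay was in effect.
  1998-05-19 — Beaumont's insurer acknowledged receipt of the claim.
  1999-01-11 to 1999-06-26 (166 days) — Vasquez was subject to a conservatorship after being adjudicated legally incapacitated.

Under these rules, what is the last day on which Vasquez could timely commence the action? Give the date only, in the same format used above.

2000-06-17

The claim accrued on 1997-05-06, when the wrongful act occurred.
The untolled deadline — 3 years after 1997-05-06 — is 2000-05-06.
Because the automatic bankruptcy stay ran from 1998-05-18 to 1998-06-29, the deadline is extended by 42 days to 2000-06-17.
No stated provision tolls the period for the plaintiff's incapacity, so the interval from 1999-01-11 to 1999-06-26 has no effect on the deadline.
The other events in the timeline have no effect on the limitation period under the stated rules.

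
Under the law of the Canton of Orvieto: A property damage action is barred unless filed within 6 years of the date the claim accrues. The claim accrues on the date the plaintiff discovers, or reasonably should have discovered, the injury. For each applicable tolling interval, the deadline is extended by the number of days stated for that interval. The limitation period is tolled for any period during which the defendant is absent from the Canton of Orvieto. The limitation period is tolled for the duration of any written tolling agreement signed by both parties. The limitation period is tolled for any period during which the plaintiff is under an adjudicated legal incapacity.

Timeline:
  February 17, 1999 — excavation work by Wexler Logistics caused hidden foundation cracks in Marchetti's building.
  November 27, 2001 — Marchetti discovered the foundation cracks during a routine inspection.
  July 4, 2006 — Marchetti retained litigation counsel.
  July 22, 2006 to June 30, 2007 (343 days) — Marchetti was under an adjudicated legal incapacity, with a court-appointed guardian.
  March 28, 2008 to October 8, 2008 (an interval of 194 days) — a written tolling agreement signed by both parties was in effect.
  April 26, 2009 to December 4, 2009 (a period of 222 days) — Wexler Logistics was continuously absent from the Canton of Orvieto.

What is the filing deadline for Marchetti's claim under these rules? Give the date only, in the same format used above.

Under the discovery rule, the claim accrued on November 27, 2001, when Marchetti discovered the injury — not on the February 17, 1999 date of the underlying act.
Adding the 6 years base period to November 27, 2001 gives a deadline of November 27, 2007, before any tolling.
The period was tolled for 343 days by the plaintiff's legal incapacity (July 22, 2006 to June 30, 2007), pushing the deadline to November 4, 2008.
Because the written tolling agreement ran from March 28, 2008 to October 8, 2008, the deadline is extended by 194 days to May 17, 2009.
The period was tolled for 222 days by the defendant's absence from the jurisdiction (April 26, 2009 to December 4, 2009), pushing the deadline to December 25, 2009.
The other events in the timeline have no effect on the limitation period under the stated rules.

December 25, 2009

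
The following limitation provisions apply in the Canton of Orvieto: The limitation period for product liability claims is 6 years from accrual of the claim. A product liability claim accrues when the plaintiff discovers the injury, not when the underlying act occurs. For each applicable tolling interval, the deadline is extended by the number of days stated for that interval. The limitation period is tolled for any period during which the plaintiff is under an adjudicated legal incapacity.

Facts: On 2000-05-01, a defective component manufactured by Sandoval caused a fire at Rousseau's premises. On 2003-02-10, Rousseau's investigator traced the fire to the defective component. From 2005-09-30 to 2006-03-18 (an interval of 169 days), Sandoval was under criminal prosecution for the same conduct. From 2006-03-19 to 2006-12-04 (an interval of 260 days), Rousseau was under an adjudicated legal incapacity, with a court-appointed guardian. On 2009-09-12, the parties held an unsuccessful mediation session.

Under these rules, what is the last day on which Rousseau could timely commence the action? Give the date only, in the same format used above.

Under the discovery rule, the claim accrued on 2003-02-10, when Rousseau discovered the injury — not on the 2000-05-01 date of the underlying act.
6 years from 2003-02-10 is 2009-02-10.
The period was tolled for 260 days by the plaintiff's legal incapacity (2006-03-19 to 2006-12-04), pushing the deadline to 2009-10-28.
The pending criminal prosecution from 2005-09-30 to 2006-03-18 does not toll the period, because no stated rule makes a criminal prosecution a tolling event.
Nothing else in the chronology tolls or restarts the period.

2009-10-28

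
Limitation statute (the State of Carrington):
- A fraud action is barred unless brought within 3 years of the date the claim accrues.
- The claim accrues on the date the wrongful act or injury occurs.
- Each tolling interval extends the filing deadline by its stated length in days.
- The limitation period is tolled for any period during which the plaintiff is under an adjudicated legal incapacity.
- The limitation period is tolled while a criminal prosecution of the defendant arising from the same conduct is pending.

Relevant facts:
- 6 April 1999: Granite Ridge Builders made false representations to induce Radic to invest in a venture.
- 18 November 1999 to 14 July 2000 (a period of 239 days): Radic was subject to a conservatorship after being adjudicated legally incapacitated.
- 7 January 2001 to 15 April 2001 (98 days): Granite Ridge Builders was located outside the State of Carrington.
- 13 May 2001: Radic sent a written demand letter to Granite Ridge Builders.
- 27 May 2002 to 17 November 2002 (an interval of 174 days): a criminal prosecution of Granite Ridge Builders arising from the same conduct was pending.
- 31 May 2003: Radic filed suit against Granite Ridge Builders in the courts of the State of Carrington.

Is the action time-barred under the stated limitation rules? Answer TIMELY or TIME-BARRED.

The claim accrued on 6 April 1999, the date of the act.
The untolled deadline — 3 years after 6 April 1999 — is 6 April 2002.
The plaintiff's legal incapacity from 18 November 1999 to 14 July 2000 tolled the period for 239 days, extending the deadline to 1 December 2002.
The pending criminal prosecution from 27 May 2002 to 17 November 2002 tolled the period for 174 days, extending the deadline to 24 May 2003.
Although the defendant's absence ran from 7 January 2001 to 15 April 2001, the stated rules do not make that a tolling event, so it is disregarded.
The other events in the timeline have no effect on the limitation period under the stated rules.
The 31 May 2003 filing falls after the 24 May 2003 deadline; the claim is time-barred.

TIME-BARRED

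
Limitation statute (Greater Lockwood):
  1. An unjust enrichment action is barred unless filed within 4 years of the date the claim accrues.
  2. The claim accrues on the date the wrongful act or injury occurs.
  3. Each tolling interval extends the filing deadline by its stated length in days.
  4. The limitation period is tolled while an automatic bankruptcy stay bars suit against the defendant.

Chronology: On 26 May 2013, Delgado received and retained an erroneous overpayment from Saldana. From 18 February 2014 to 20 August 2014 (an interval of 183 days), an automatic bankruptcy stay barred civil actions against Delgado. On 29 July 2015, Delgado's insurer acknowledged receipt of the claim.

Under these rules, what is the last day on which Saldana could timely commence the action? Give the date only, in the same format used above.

25 November 2017

The claim accrued on 26 May 2013, the date of the act.
Adding the 4 years base period to 26 May 2013 gives a deadline of 26 May 2017, before any tolling.
Because the automatic bankruptcy stay ran from 18 February 2014 to 20 August 2014, the deadline is extended by 183 days to 25 November 2017.
Nothing else in the chronology tolls or restarts the period.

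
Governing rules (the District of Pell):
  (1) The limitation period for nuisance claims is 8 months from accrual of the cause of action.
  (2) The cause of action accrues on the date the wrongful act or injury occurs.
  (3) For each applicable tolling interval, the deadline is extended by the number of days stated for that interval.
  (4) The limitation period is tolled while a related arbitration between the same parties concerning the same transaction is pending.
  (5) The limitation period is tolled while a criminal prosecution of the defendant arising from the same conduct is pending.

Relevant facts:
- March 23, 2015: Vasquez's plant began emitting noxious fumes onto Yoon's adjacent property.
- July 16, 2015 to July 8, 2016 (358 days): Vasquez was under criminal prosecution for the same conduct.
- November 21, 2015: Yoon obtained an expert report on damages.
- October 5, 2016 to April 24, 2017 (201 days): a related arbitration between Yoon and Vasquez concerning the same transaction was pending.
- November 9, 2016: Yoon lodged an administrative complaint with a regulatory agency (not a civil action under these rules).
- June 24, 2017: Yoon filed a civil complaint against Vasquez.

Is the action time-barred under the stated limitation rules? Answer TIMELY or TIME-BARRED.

TIME-BARRED

The limitation period began to run on March 23, 2015.
Adding the 8 months base period to March 23, 2015 gives a deadline of November 23, 2015, before any tolling.
Because the pending criminal prosecution ran from July 16, 2015 to July 8, 2016, the deadline is extended by 358 days to November 15, 2016.
The pending related arbitration from October 5, 2016 to April 24, 2017 tolled the period for 201 days, extending the deadline to June 4, 2017.
The other events in the timeline have no effect on the limitation period under the stated rules.
Filing on June 24, 2017 missed the June 4, 2017 deadline — the action is time-barred.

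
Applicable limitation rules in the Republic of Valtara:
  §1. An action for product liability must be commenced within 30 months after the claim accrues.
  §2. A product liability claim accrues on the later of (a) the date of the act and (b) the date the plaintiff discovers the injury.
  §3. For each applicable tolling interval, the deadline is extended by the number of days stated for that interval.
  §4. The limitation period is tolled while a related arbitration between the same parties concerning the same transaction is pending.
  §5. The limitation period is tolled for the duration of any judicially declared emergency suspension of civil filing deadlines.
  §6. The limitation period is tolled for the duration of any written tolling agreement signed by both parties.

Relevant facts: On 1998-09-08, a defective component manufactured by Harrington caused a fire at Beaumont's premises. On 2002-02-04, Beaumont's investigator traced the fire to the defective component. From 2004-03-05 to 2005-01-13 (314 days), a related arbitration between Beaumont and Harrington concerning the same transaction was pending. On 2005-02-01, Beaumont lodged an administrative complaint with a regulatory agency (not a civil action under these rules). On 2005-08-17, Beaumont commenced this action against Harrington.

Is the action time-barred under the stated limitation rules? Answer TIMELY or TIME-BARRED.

Taking the later of the act (1998-09-08) and discovery (2002-02-04), the claim accrued on 2002-02-04.
30 months from 2002-02-04 is 2004-08-04.
The pending related arbitration from 2004-03-05 to 2005-01-13 tolled the period for 314 days, extending the deadline to 2005-06-14.
Nothing else in the chronology tolls or restarts the period.
Filing on 2005-08-17 missed the 2005-06-14 deadline — the action is time-barred.

TIME-BARRED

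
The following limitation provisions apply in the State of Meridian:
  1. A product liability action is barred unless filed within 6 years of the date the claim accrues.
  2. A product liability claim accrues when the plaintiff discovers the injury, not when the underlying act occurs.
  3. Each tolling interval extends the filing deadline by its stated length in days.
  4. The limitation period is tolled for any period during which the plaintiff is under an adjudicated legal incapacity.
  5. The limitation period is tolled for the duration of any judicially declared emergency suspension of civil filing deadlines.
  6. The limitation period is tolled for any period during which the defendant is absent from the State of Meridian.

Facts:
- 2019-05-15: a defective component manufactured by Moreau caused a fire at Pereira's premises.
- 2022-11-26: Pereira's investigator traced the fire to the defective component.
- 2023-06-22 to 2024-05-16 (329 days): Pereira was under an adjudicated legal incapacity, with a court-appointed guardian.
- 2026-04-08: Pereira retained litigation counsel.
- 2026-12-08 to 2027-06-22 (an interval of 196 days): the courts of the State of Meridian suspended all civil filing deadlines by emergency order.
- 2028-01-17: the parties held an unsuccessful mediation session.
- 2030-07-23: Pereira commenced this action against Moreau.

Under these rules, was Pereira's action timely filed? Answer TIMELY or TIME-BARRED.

TIME-BARRED

The claim did not accrue until Pereira discovered the injury on 2022-11-26; the 2019-05-15 act date does not start the clock under the stated rule.
6 years from 2022-11-26 is 2028-11-26.
The plaintiff's legal incapacity from 2023-06-22 to 2024-05-16 tolled the period for 329 days, extending the deadline to 2029-10-21.
The emergency suspension of filing deadlines from 2026-12-08 to 2027-06-22 tolled the period for 196 days, extending the deadline to 2030-05-05.
Nothing else in the chronology tolls or restarts the period.
Pereira filed on 2030-07-23, after the 2030-05-05 deadline, so the action is time-barred.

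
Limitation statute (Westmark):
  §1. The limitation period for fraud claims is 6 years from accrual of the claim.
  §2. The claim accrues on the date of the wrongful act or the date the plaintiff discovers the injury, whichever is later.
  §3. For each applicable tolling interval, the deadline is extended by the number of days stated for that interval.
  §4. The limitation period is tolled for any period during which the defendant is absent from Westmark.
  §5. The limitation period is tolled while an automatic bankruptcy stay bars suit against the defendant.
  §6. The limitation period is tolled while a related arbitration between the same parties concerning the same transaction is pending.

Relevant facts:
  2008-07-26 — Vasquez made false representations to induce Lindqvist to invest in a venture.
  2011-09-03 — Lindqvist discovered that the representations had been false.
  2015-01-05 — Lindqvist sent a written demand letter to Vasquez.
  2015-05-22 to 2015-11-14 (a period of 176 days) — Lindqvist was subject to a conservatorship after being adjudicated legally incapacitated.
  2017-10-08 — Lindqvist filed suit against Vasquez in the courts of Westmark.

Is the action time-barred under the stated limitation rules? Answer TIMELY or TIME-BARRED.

TIME-BARRED

The claim accrued on 2011-09-03 — the later of the 2008-07-26 act and the 2011-09-03 discovery.
6 years from 2011-09-03 is 2017-09-03.
The plaintiff's legal incapacity from 2015-05-22 to 2015-11-14 does not toll the period, because no stated rule makes the plaintiff's incapacity a tolling event.
Nothing else in the chronology tolls or restarts the period.
The 2017-10-08 filing falls after the 2017-09-03 deadline; the claim is time-barred.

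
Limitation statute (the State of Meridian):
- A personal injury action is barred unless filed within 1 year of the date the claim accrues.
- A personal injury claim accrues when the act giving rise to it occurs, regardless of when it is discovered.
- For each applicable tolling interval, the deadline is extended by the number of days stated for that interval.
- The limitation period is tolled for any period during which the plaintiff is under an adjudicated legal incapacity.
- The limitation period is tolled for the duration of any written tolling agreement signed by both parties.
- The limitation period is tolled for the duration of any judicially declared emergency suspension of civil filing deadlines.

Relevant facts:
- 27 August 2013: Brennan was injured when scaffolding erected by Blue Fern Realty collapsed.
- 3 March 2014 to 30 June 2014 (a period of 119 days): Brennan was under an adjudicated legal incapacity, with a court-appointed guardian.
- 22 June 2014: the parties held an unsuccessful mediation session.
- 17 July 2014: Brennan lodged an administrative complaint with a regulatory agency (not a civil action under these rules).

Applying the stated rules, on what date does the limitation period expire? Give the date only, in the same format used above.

The claim accrued on 27 August 2013, the date of the act.
Adding the 1 year base period to 27 August 2013 gives a deadline of 27 August 2014, before any tolling.
Because the plaintiff's legal incapacity ran from 3 March 2014 to 30 June 2014, the deadline is extended by 119 days to 24 December 2014.
The other events in the timeline have no effect on the limitation period under the stated rules.

24 December 2014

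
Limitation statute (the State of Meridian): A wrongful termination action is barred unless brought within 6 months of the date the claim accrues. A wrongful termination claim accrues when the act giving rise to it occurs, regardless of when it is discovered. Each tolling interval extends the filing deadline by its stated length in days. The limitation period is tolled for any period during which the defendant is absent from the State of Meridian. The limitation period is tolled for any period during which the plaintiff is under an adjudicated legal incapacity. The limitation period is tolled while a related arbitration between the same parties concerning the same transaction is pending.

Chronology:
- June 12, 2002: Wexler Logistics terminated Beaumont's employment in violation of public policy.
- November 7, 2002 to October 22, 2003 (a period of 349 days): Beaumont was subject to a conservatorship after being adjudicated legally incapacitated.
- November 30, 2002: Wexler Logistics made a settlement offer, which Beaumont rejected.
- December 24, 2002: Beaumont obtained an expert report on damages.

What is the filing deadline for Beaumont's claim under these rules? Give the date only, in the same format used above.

The claim accrued on June 12, 2002, when the wrongful act occurred.
Adding the 6 months base period to June 12, 2002 gives a deadline of December 12, 2002, before any tolling.
The period was tolled for 349 days by the plaintiff's legal incapacity (November 7, 2002 to October 22, 2003), pushing the deadline to November 26, 2003.
None of the other events listed affects the running of the period under the stated rules.

November 26, 2003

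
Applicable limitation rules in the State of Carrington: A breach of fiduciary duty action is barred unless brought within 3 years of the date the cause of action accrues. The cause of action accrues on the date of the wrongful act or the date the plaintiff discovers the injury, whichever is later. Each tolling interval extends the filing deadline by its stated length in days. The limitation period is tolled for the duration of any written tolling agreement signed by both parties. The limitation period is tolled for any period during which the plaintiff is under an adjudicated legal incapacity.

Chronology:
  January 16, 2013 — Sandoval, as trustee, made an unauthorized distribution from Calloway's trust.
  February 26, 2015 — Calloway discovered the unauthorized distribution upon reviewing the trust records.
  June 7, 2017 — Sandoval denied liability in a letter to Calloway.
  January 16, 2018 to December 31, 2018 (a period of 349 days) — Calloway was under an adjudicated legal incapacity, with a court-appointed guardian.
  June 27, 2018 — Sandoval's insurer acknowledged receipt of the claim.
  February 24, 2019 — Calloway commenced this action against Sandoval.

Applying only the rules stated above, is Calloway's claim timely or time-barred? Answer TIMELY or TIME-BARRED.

The claim accrued on February 26, 2015 — the later of the January 16, 2013 act and the February 26, 2015 discovery.
Adding the 3 years base period to February 26, 2015 gives a deadline of February 26, 2018, before any tolling.
Because the plaintiff's legal incapacity ran from January 16, 2018 to December 31, 2018, the deadline is extended by 349 days to February 10, 2019.
Nothing else in the chronology tolls or restarts the period.
The February 24, 2019 filing falls after the February 10, 2019 deadline; the claim is time-barred.

TIME-BARRED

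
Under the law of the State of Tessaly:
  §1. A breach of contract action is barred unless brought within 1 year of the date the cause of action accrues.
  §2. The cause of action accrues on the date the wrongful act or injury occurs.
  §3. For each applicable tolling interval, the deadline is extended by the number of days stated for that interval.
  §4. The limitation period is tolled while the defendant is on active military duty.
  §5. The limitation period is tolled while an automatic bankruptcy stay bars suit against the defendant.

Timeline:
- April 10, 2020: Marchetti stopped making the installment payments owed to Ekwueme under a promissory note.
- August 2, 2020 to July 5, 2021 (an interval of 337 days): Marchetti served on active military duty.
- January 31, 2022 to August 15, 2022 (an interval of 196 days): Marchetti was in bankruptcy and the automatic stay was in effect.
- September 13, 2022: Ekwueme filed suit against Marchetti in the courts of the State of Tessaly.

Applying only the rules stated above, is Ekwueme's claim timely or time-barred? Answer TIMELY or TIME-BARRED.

TIMELY

The limitation period began to run on April 10, 2020.
Adding the 1 year base period to April 10, 2020 gives a deadline of April 10, 2021, before any tolling.
The period was tolled for 337 days by the defendant's active military service (August 2, 2020 to July 5, 2021), pushing the deadline to March 13, 2022.
The automatic bankruptcy stay from January 31, 2022 to August 15, 2022 tolled the period for 196 days, extending the deadline to September 25, 2022.
Filing on September 13, 2022 beat the September 25, 2022 deadline — the action is timely.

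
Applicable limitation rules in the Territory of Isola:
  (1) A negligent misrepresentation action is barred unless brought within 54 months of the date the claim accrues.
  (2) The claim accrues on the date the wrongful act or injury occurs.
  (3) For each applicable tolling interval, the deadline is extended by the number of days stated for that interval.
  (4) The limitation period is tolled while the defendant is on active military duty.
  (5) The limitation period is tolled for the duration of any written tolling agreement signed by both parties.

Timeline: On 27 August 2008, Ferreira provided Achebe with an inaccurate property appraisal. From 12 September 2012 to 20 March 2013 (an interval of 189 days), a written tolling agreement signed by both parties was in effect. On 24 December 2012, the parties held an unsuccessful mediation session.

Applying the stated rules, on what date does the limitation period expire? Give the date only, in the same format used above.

4 September 2013

The limitation period began to run on 27 August 2008.
The untolled deadline — 54 months after 27 August 2008 — is 27 February 2013.
The period was tolled for 189 days by the written tolling agreement (12 September 2012 to 20 March 2013), pushing the deadline to 4 September 2013.
The other events in the timeline have no effect on the limitation period under the stated rules.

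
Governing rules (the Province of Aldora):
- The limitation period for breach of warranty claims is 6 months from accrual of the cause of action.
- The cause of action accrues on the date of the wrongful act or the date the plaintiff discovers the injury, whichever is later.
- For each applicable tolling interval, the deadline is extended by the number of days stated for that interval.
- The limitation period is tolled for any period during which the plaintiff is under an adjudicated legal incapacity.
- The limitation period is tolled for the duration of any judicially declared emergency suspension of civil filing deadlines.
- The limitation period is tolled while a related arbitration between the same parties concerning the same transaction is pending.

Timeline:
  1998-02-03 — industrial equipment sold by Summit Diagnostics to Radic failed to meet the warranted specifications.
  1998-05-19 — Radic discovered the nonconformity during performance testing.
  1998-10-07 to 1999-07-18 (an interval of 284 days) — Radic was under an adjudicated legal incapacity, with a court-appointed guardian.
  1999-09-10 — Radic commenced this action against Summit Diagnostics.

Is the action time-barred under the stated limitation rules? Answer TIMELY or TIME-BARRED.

Because discovery on 1998-05-19 post-dates the 1998-02-03 act, accrual under the later-of rule falls on 1998-05-19.
The untolled deadline — 6 months after 1998-05-19 — is 1998-11-19.
Because the plaintiff's legal incapacity ran from 1998-10-07 to 1999-07-18, the deadline is extended by 284 days to 1999-08-30.
Radic filed on 1999-09-10, after the 1999-08-30 deadline, so the action is time-barred.

TIME-BARRED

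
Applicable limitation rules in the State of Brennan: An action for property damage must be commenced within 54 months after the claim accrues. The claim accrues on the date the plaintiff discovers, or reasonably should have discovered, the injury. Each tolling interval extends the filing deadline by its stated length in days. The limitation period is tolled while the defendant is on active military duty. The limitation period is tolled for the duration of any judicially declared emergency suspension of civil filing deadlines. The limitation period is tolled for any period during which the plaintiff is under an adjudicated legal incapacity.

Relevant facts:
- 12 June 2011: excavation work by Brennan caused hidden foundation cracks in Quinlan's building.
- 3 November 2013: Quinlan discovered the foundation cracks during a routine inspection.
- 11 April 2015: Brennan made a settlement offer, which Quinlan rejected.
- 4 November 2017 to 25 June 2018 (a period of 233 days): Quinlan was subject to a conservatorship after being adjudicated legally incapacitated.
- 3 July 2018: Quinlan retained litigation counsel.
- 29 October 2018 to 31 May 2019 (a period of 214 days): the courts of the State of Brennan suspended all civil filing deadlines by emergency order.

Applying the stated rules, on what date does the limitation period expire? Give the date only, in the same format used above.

Under the discovery rule, the claim accrued on 3 November 2013, when Quinlan discovered the injury — not on the 12 June 2011 date of the underlying act.
The untolled deadline — 54 months after 3 November 2013 — is 3 May 2018.
The period was tolled for 233 days by the plaintiff's legal incapacity (4 November 2017 to 25 June 2018), pushing the deadline to 22 December 2018.
The emergency suspension of filing deadlines from 29 October 2018 to 31 May 2019 tolled the period for 214 days, extending the deadline to 24 July 2019.
None of the other events listed affects the running of the period under the stated rules.

24 July 2019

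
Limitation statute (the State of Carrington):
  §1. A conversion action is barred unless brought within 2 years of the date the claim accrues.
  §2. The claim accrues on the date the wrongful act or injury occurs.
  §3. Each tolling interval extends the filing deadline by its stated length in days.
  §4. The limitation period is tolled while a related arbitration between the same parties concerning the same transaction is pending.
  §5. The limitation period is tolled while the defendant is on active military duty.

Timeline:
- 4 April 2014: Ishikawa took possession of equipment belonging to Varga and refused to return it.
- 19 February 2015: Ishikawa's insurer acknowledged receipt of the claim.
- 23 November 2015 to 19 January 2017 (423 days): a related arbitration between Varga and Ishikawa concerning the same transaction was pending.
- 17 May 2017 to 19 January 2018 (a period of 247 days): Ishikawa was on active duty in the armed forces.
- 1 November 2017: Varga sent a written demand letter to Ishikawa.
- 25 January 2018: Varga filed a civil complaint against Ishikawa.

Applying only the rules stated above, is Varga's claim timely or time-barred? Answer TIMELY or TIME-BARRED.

TIMELY

The claim accrued on 4 April 2014, when the wrongful act occurred.
Adding the 2 years base period to 4 April 2014 gives a deadline of 4 April 2016, before any tolling.
The pending related arbitration from 23 November 2015 to 19 January 2017 tolled the period for 423 days, extending the deadline to 1 June 2017.
Because the defendant's active military service ran from 17 May 2017 to 19 January 2018, the deadline is extended by 247 days to 3 February 2018.
None of the other events listed affects the running of the period under the stated rules.
Filing on 25 January 2018 beat the 3 February 2018 deadline — the action is timely.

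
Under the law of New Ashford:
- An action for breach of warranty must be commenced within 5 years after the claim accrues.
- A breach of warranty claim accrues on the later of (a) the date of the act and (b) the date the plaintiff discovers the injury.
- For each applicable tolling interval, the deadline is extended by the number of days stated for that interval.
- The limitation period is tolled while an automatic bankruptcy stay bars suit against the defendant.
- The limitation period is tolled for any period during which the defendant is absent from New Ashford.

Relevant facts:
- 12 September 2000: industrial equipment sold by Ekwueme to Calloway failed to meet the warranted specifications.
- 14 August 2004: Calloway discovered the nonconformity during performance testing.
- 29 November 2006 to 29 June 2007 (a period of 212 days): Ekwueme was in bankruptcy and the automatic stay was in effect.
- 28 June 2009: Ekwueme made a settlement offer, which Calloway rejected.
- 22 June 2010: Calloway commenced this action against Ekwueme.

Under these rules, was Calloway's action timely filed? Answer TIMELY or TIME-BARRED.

TIME-BARRED

Because discovery on 14 August 2004 post-dates the 12 September 2000 act, accrual under the later-of rule falls on 14 August 2004.
Adding the 5 years base period to 14 August 2004 gives a deadline of 14 August 2009, before any tolling.
Because the automatic bankruptcy stay ran from 29 November 2006 to 29 June 2007, the deadline is extended by 212 days to 14 March 2010.
None of the other events listed affects the running of the period under the stated rules.
The 22 June 2010 filing falls after the 14 March 2010 deadline; the claim is time-barred.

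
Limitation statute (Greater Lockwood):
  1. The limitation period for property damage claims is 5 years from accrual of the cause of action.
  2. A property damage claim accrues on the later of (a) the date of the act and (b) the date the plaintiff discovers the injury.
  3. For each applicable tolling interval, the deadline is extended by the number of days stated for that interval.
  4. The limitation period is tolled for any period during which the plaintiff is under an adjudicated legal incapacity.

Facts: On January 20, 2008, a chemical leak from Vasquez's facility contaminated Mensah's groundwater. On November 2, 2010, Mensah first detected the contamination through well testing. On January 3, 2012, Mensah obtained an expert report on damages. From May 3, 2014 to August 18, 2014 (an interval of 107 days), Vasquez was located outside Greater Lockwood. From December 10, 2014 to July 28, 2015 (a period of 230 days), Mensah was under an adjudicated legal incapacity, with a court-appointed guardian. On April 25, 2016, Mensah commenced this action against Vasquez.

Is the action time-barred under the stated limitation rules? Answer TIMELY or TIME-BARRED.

TIMELY

The claim accrued on November 2, 2010 — the later of the January 20, 2008 act and the November 2, 2010 discovery.
5 years from November 2, 2010 is November 2, 2015.
Because the plaintiff's legal incapacity ran from December 10, 2014 to July 28, 2015, the deadline is extended by 230 days to June 19, 2016.
The defendant's absence from the jurisdiction from May 3, 2014 to August 18, 2014 does not toll the period, because no stated rule makes the defendant's absence a tolling event.
None of the other events listed affects the running of the period under the stated rules.
Filing on April 25, 2016 beat the June 19, 2016 deadline — the action is timely.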